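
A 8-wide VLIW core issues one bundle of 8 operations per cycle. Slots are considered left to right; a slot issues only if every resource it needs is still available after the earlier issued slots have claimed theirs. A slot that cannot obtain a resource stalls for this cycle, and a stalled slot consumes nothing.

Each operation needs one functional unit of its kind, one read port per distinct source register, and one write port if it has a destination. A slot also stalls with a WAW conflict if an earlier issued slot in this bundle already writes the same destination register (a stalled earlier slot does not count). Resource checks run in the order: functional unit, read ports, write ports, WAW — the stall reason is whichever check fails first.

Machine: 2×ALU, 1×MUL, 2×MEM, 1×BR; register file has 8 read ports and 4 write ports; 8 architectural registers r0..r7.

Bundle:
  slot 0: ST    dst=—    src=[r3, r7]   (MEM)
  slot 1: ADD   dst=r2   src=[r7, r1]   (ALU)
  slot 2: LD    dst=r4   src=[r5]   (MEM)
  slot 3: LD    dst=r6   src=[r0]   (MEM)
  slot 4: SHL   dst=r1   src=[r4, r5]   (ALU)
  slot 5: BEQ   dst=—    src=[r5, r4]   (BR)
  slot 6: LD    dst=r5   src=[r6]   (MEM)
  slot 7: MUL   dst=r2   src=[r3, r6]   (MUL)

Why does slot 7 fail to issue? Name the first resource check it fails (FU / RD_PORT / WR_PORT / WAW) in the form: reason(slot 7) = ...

(0) want 1×MEM +2rd +0wr — yes → AL2|MU1|ME1|BR1|rd6|wr4
(1) want 1×ALU +2rd +1wr — yes → AL1|MU1|ME1|BR1|rd4|wr3
(2) want 1×MEM +1rd +1wr — yes → AL1|MU1|ME0|BR1|rd3|wr2
(3) want 1×MEM +1rd +1wr — FU → AL1|MU1|ME0|BR1|rd3|wr2
(4) want 1×ALU +2rd +1wr — yes → AL0|MU1|ME0|BR1|rd1|wr1
(5) want 1×BR +2rd +0wr — RD_PORT → AL0|MU1|ME0|BR1|rd1|wr1
(6) want 1×MEM +1rd +1wr — FU → AL0|MU1|ME0|BR1|rd1|wr1
(7) want 1×MUL +2rd +1wr — RD_PORT → AL0|MU1|ME0|BR1|rd1|wr1

reason(slot 7) = RD_PORT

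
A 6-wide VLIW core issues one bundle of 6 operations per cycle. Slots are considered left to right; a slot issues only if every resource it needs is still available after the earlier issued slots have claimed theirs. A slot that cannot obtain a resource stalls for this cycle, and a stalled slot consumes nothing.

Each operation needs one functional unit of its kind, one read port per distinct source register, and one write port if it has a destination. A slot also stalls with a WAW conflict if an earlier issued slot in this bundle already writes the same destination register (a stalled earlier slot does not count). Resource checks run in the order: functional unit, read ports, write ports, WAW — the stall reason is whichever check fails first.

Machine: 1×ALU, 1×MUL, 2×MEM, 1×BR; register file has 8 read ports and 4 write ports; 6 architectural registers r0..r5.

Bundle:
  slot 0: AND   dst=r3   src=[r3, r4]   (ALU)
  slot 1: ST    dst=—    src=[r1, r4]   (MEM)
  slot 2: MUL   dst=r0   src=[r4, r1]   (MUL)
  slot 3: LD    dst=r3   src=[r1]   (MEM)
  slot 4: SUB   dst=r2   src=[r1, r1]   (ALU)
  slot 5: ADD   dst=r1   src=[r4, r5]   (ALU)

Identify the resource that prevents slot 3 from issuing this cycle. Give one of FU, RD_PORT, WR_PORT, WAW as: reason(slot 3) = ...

reason(slot 3) = WAW

#0 ALU src=r3,r4 dispatched  <A:0 Mu:1 Ld:2 B:1 rd:6 wr:3>
#1 MEM src=r1,r4 dispatched  <A:0 Mu:1 Ld:1 B:1 rd:4 wr:3>
#2 MUL src=r4,r1 dispatched  <A:0 Mu:0 Ld:1 B:1 rd:2 wr:2>
#3 MEM src=r1 held:WAW  <A:0 Mu:0 Ld:1 B:1 rd:2 wr:2>
#4 ALU src=r1,r1 held:FU  <A:0 Mu:0 Ld:1 B:1 rd:2 wr:2>
#5 ALU src=r4,r5 held:FU  <A:0 Mu:0 Ld:1 B:1 rd:2 wr:2>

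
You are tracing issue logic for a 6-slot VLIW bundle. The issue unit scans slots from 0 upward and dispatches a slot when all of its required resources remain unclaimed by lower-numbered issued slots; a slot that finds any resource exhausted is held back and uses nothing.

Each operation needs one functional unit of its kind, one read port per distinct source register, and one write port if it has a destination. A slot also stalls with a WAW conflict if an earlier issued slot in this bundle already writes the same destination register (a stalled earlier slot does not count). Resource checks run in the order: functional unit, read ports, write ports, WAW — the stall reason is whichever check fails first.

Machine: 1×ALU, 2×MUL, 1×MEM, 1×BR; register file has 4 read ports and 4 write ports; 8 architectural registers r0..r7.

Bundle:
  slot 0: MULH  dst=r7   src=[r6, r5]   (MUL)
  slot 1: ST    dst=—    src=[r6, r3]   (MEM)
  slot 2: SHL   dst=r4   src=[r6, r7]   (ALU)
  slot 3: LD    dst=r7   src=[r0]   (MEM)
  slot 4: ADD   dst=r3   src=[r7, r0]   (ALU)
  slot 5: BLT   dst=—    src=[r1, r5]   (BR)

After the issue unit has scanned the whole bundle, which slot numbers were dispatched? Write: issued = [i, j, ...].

#0 MUL src=r6,r5 dispatched  <A:1 Mu:1 Ld:1 B:1 rd:2 wr:3>
#1 MEM src=r6,r3 dispatched  <A:1 Mu:1 Ld:0 B:1 rd:0 wr:3>
#2 ALU src=r6,r7 held:RD_PORT  <A:1 Mu:1 Ld:0 B:1 rd:0 wr:3>
#3 MEM src=r0 held:FU  <A:1 Mu:1 Ld:0 B:1 rd:0 wr:3>
#4 ALU src=r7,r0 held:RD_PORT  <A:1 Mu:1 Ld:0 B:1 rd:0 wr:3>
#5 BR src=r1,r5 held:RD_PORT  <A:1 Mu:1 Ld:0 B:1 rd:0 wr:3>

issued = [0, 1]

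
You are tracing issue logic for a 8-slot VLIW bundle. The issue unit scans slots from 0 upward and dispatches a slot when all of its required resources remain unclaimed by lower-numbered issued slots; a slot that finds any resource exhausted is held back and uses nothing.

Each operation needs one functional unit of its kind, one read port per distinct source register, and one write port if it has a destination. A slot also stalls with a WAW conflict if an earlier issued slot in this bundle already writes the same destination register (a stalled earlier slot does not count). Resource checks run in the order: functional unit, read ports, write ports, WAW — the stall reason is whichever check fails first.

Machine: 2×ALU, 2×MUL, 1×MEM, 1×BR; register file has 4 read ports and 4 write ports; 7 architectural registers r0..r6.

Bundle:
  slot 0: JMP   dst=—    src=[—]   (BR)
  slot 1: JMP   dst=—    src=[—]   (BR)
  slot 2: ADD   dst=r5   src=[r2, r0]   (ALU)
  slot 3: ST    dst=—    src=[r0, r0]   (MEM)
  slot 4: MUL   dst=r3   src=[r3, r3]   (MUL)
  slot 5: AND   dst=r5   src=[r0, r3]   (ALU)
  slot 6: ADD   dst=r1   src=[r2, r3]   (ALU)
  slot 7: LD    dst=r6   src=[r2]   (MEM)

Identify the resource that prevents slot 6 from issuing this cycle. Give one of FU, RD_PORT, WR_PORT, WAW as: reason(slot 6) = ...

  0. BR ⇒ go  {2A/2Mu/1Ld/0B | 4r 4w}
  1. BR ⇒ no(FU)  {2A/2Mu/1Ld/0B | 4r 4w}
  2. ALU→r5 ⇒ go  {1A/2Mu/1Ld/0B | 2r 3w}
  3. MEM ⇒ go  {1A/2Mu/0Ld/0B | 1r 3w}
  4. MUL→r3 ⇒ go  {1A/1Mu/0Ld/0B | 0r 2w}
  5. ALU→r5 ⇒ no(RD_PORT)  {1A/1Mu/0Ld/0B | 0r 2w}
  6. ALU→r1 ⇒ no(RD_PORT)  {1A/1Mu/0Ld/0B | 0r 2w}
  7. MEM→r6 ⇒ no(FU)  {1A/1Mu/0Ld/0B | 0r 2w}

reason(slot 6) = RD_PORT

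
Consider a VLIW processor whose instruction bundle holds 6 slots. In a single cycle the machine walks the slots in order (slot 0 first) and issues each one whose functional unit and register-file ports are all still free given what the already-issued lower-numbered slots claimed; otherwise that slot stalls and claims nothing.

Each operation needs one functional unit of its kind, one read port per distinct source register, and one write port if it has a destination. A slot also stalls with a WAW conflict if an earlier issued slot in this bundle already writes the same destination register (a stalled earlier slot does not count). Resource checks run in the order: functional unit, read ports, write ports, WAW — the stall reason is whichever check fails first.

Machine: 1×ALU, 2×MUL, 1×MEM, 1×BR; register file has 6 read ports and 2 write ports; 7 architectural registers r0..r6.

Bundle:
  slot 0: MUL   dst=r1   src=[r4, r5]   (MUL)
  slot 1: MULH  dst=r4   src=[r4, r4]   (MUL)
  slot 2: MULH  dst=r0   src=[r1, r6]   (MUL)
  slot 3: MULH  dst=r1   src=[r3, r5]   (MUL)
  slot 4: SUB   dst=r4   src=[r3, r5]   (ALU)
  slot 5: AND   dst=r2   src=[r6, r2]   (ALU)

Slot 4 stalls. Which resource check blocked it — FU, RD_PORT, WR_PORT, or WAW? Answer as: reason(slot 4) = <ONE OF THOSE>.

reason(slot 4) = WR_PORT

(0) want 1×MUL +2rd +1wr — yes → AL1|MU1|ME1|BR1|rd4|wr1
(1) want 1×MUL +1rd +1wr — yes → AL1|MU0|ME1|BR1|rd3|wr0
(2) want 1×MUL +2rd +1wr — FU → AL1|MU0|ME1|BR1|rd3|wr0
(3) want 1×MUL +2rd +1wr — FU → AL1|MU0|ME1|BR1|rd3|wr0
(4) want 1×ALU +2rd +1wr — WR_PORT → AL1|MU0|ME1|BR1|rd3|wr0
(5) want 1×ALU +2rd +1wr — WR_PORT → AL1|MU0|ME1|BR1|rd3|wr0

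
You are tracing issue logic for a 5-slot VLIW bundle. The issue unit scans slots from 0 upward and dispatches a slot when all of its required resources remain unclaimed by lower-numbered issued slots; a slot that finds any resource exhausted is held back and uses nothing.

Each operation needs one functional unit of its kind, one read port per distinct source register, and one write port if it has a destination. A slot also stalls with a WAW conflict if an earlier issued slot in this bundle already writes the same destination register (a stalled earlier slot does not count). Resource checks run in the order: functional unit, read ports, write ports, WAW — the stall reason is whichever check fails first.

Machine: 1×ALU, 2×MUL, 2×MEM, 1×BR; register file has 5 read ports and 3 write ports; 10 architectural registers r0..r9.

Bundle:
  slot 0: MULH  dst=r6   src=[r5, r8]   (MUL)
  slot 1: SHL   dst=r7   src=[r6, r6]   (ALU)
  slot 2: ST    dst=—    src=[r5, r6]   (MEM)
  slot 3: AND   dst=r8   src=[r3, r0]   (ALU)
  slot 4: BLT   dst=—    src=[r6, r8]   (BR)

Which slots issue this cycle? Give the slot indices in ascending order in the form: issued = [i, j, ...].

[0] MUL needs rd=2 wr=1: ok; after: ALU=1 MUL=1 MEM=2 BR=1, R=3, W=2
[1] ALU needs rd=1 wr=1: ok; after: ALU=0 MUL=1 MEM=2 BR=1, R=2, W=1
[2] MEM needs rd=2 wr=0: ok; after: ALU=0 MUL=1 MEM=1 BR=1, R=0, W=1
[3] ALU needs rd=2 wr=1: FU; after: ALU=0 MUL=1 MEM=1 BR=1, R=0, W=1
[4] BR needs rd=2 wr=0: RD_PORT; after: ALU=0 MUL=1 MEM=1 BR=1, R=0, W=1

issued = [0, 1, 2]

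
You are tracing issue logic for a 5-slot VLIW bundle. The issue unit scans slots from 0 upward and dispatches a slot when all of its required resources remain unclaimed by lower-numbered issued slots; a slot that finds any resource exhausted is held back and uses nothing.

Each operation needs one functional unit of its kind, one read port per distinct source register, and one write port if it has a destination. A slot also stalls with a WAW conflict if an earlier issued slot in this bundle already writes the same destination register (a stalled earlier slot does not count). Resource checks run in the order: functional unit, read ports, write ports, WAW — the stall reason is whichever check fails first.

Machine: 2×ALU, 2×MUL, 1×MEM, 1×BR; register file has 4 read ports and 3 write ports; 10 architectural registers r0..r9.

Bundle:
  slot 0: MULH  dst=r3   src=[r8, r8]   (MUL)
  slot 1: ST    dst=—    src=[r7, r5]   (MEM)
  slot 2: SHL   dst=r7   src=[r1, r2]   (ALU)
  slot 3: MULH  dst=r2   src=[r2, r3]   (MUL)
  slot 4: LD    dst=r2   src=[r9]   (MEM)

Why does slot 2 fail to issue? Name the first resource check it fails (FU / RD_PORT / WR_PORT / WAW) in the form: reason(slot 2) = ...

reason(slot 2) = RD_PORT

#0 MUL src=r8,r8 dispatched  <A:2 Mu:1 Ld:1 B:1 rd:3 wr:2>
#1 MEM src=r7,r5 dispatched  <A:2 Mu:1 Ld:0 B:1 rd:1 wr:2>
#2 ALU src=r1,r2 held:RD_PORT  <A:2 Mu:1 Ld:0 B:1 rd:1 wr:2>
#3 MUL src=r2,r3 held:RD_PORT  <A:2 Mu:1 Ld:0 B:1 rd:1 wr:2>
#4 MEM src=r9 held:FU  <A:2 Mu:1 Ld:0 B:1 rd:1 wr:2>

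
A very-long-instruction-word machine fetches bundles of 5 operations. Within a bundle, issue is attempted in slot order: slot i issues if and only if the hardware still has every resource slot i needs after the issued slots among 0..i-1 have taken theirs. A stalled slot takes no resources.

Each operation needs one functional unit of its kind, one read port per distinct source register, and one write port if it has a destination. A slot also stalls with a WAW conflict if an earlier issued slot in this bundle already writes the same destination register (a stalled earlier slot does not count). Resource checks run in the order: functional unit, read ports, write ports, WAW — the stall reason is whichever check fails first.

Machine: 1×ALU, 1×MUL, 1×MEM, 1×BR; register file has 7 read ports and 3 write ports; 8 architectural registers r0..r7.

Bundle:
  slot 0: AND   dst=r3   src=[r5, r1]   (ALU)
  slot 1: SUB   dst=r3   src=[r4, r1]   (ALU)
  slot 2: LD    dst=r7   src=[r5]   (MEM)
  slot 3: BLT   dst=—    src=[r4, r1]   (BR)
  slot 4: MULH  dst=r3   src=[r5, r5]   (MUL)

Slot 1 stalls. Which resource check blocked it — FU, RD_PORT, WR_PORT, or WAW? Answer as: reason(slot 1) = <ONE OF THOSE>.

reason(slot 1) = FU

  0. ALU→r3 ⇒ go  {0A/1Mu/1Ld/1B | 5r 2w}
  1. ALU→r3 ⇒ no(FU)  {0A/1Mu/1Ld/1B | 5r 2w}
  2. MEM→r7 ⇒ go  {0A/1Mu/0Ld/1B | 4r 1w}
  3. BR ⇒ go  {0A/1Mu/0Ld/0B | 2r 1w}
  4. MUL→r3 ⇒ no(WAW)  {0A/1Mu/0Ld/0B | 2r 1w}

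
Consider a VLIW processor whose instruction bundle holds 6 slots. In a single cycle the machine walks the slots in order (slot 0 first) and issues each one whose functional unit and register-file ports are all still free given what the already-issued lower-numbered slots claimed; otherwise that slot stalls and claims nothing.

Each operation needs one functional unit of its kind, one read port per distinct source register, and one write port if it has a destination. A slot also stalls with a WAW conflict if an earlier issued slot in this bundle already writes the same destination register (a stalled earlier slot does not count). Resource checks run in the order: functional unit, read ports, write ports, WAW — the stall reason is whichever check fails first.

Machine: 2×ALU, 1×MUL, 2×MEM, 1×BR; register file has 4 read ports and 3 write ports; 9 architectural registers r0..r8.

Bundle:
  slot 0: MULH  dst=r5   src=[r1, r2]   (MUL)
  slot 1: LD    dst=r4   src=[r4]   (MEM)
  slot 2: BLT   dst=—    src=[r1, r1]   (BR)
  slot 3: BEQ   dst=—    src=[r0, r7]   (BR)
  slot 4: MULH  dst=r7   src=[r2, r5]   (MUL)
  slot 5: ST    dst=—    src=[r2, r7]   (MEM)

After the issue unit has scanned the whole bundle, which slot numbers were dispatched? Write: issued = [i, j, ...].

issued = [0, 1, 2]

[0] MUL needs rd=2 wr=1: ok; after: ALU=2 MUL=0 MEM=2 BR=1, R=2, W=2
[1] MEM needs rd=1 wr=1: ok; after: ALU=2 MUL=0 MEM=1 BR=1, R=1, W=1
[2] BR needs rd=1 wr=0: ok; after: ALU=2 MUL=0 MEM=1 BR=0, R=0, W=1
[3] BR needs rd=2 wr=0: FU; after: ALU=2 MUL=0 MEM=1 BR=0, R=0, W=1
[4] MUL needs rd=2 wr=1: FU; after: ALU=2 MUL=0 MEM=1 BR=0, R=0, W=1
[5] MEM needs rd=2 wr=0: RD_PORT; after: ALU=2 MUL=0 MEM=1 BR=0, R=0, W=1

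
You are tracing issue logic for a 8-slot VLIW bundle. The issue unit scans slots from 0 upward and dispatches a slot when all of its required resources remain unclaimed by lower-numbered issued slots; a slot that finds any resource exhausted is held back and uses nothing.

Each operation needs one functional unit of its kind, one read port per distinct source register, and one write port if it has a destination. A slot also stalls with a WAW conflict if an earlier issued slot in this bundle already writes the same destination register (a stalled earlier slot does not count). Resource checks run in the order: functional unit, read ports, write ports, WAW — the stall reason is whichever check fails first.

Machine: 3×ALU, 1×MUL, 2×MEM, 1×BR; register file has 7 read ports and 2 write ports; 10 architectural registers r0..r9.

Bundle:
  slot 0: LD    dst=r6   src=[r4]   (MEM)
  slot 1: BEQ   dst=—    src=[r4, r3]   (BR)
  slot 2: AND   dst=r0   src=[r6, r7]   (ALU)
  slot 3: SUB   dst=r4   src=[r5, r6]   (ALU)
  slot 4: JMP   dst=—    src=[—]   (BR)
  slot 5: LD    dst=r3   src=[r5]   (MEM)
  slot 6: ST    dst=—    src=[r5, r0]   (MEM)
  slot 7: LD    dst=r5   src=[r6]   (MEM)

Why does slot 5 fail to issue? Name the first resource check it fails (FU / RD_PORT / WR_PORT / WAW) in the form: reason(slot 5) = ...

reason(slot 5) = WR_PORT

slot 0 (MEM): ISSUE — free A3,Mu1,Ld1,B1 rp6 wp1
slot 1 (BR): ISSUE — free A3,Mu1,Ld1,B0 rp4 wp1
slot 2 (ALU): ISSUE — free A2,Mu1,Ld1,B0 rp2 wp0
slot 3 (ALU): stall WR_PORT — free A2,Mu1,Ld1,B0 rp2 wp0
slot 4 (BR): stall FU — free A2,Mu1,Ld1,B0 rp2 wp0
slot 5 (MEM): stall WR_PORT — free A2,Mu1,Ld1,B0 rp2 wp0
slot 6 (MEM): ISSUE — free A2,Mu1,Ld0,B0 rp0 wp0
slot 7 (MEM): stall FU — free A2,Mu1,Ld0,B0 rp0 wp0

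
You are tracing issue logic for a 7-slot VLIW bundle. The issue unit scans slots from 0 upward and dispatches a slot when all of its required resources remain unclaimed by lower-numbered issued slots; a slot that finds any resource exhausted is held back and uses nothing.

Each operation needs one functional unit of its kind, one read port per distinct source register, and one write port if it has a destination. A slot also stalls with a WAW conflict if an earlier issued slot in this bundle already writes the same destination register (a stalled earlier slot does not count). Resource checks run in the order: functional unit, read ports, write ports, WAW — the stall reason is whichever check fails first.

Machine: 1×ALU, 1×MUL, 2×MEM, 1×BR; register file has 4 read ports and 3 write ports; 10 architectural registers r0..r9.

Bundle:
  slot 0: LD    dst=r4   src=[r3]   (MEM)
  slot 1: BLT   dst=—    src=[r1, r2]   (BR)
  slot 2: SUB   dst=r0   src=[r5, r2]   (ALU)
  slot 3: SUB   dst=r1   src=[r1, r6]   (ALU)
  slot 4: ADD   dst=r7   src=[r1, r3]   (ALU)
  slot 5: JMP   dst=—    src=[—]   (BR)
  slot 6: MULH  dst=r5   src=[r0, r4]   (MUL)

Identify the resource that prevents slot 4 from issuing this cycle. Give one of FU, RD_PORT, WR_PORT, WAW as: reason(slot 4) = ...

reason(slot 4) = RD_PORT

slot 0 (MEM): ISSUE — free A1,Mu1,Ld1,B1 rp3 wp2
slot 1 (BR): ISSUE — free A1,Mu1,Ld1,B0 rp1 wp2
slot 2 (ALU): stall RD_PORT — free A1,Mu1,Ld1,B0 rp1 wp2
slot 3 (ALU): stall RD_PORT — free A1,Mu1,Ld1,B0 rp1 wp2
slot 4 (ALU): stall RD_PORT — free A1,Mu1,Ld1,B0 rp1 wp2
slot 5 (BR): stall FU — free A1,Mu1,Ld1,B0 rp1 wp2
slot 6 (MUL): stall RD_PORT — free A1,Mu1,Ld1,B0 rp1 wp2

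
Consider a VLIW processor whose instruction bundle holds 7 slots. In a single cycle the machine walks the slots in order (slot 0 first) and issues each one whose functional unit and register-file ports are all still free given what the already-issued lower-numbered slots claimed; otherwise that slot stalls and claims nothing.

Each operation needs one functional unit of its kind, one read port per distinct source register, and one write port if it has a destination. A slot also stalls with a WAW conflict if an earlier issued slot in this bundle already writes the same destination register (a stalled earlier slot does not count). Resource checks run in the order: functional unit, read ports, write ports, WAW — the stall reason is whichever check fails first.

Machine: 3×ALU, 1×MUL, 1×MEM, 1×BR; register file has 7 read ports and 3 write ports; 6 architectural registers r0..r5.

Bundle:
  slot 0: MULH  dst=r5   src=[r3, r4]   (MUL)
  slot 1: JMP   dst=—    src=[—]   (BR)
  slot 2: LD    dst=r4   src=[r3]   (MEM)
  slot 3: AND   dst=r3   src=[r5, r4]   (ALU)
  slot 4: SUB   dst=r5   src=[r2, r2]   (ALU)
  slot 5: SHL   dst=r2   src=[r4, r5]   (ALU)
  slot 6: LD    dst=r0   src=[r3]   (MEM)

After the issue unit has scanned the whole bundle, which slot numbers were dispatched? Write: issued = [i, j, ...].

[0] MUL needs rd=2 wr=1: ok; after: ALU=3 MUL=0 MEM=1 BR=1, R=5, W=2
[1] BR needs rd=0 wr=0: ok; after: ALU=3 MUL=0 MEM=1 BR=0, R=5, W=2
[2] MEM needs rd=1 wr=1: ok; after: ALU=3 MUL=0 MEM=0 BR=0, R=4, W=1
[3] ALU needs rd=2 wr=1: ok; after: ALU=2 MUL=0 MEM=0 BR=0, R=2, W=0
[4] ALU needs rd=1 wr=1: WR_PORT; after: ALU=2 MUL=0 MEM=0 BR=0, R=2, W=0
[5] ALU needs rd=2 wr=1: WR_PORT; after: ALU=2 MUL=0 MEM=0 BR=0, R=2, W=0
[6] MEM needs rd=1 wr=1: FU; after: ALU=2 MUL=0 MEM=0 BR=0, R=2, W=0

issued = [0, 1, 2, 3]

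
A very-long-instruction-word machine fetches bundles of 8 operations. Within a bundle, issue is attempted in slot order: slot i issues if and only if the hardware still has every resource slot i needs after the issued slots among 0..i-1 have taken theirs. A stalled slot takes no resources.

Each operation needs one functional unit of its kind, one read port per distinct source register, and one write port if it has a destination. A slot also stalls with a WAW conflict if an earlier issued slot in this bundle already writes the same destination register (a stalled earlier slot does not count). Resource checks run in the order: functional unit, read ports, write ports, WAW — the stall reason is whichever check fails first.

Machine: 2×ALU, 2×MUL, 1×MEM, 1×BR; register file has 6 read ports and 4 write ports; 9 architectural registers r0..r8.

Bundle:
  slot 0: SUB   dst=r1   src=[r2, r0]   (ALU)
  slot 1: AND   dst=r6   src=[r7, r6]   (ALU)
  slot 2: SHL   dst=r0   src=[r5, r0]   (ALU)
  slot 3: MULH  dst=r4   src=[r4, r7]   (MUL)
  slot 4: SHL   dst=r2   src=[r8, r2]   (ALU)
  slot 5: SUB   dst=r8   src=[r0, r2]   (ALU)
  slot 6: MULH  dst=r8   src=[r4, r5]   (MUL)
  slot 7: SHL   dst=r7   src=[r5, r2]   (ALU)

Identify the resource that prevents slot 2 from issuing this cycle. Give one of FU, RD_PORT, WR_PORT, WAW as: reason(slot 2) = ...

reason(slot 2) = FU

(0) want 1×ALU +2rd +1wr — yes → AL1|MU2|ME1|BR1|rd4|wr3
(1) want 1×ALU +2rd +1wr — yes → AL0|MU2|ME1|BR1|rd2|wr2
(2) want 1×ALU +2rd +1wr — FU → AL0|MU2|ME1|BR1|rd2|wr2
(3) want 1×MUL +2rd +1wr — yes → AL0|MU1|ME1|BR1|rd0|wr1
(4) want 1×ALU +2rd +1wr — FU → AL0|MU1|ME1|BR1|rd0|wr1
(5) want 1×ALU +2rd +1wr — FU → AL0|MU1|ME1|BR1|rd0|wr1
(6) want 1×MUL +2rd +1wr — RD_PORT → AL0|MU1|ME1|BR1|rd0|wr1
(7) want 1×ALU +2rd +1wr — FU → AL0|MU1|ME1|BR1|rd0|wr1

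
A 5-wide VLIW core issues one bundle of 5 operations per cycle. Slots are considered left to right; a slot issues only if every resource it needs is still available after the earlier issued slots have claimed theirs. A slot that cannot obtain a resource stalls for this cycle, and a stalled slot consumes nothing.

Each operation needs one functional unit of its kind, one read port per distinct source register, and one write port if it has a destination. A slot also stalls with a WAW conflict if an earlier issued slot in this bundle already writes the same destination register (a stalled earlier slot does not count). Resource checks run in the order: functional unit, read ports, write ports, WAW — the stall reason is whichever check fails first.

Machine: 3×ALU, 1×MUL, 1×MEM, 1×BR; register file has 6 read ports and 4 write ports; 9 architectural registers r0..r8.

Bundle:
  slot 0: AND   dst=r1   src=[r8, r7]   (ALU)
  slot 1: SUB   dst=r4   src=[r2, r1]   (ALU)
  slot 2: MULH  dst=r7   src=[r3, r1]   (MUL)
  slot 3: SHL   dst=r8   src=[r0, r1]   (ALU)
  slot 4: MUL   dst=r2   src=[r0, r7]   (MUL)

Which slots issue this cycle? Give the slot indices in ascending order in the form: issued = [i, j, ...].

issued = [0, 1, 2]

(0) want 1×ALU +2rd +1wr — yes → AL2|MU1|ME1|BR1|rd4|wr3
(1) want 1×ALU +2rd +1wr — yes → AL1|MU1|ME1|BR1|rd2|wr2
(2) want 1×MUL +2rd +1wr — yes → AL1|MU0|ME1|BR1|rd0|wr1
(3) want 1×ALU +2rd +1wr — RD_PORT → AL1|MU0|ME1|BR1|rd0|wr1
(4) want 1×MUL +2rd +1wr — FU → AL1|MU0|ME1|BR1|rd0|wr1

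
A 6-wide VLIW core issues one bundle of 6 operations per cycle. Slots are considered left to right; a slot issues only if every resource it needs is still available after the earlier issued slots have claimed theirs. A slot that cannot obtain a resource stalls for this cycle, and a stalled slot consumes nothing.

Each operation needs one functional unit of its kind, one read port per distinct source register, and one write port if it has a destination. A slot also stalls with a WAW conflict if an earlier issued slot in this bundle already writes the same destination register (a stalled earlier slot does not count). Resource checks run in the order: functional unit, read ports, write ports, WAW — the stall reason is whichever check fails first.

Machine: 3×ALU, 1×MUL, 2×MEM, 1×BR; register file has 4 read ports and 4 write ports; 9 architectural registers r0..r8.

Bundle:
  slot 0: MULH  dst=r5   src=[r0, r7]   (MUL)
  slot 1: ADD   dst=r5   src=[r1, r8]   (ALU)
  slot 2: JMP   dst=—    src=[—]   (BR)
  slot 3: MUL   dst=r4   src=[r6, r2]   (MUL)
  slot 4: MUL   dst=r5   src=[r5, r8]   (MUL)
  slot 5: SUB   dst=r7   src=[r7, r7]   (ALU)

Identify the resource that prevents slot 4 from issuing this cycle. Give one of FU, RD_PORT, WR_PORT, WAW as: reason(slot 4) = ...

(0) want 1×MUL +2rd +1wr — yes → AL3|MU0|ME2|BR1|rd2|wr3
(1) want 1×ALU +2rd +1wr — WAW → AL3|MU0|ME2|BR1|rd2|wr3
(2) want 1×BR +0rd +0wr — yes → AL3|MU0|ME2|BR0|rd2|wr3
(3) want 1×MUL +2rd +1wr — FU → AL3|MU0|ME2|BR0|rd2|wr3
(4) want 1×MUL +2rd +1wr — FU → AL3|MU0|ME2|BR0|rd2|wr3
(5) want 1×ALU +1rd +1wr — yes → AL2|MU0|ME2|BR0|rd1|wr2

reason(slot 4) = FU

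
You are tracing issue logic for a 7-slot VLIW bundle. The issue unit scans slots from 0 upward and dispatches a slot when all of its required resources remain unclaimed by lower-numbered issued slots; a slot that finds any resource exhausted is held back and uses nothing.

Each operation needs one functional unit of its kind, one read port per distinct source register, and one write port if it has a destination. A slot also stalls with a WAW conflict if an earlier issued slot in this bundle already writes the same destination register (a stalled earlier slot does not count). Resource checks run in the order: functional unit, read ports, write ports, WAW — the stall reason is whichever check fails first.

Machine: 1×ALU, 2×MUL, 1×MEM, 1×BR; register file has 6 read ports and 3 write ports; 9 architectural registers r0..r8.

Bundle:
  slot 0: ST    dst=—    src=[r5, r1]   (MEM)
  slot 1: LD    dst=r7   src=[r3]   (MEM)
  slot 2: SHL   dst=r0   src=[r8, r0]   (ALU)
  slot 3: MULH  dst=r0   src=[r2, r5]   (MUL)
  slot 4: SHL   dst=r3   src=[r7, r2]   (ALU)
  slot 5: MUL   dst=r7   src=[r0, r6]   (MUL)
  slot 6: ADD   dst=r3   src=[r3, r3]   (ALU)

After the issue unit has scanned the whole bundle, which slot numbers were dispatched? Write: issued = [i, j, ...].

issued = [0, 2, 5]

#0 MEM src=r5,r1 dispatched  <A:1 Mu:2 Ld:0 B:1 rd:4 wr:3>
#1 MEM src=r3 held:FU  <A:1 Mu:2 Ld:0 B:1 rd:4 wr:3>
#2 ALU src=r8,r0 dispatched  <A:0 Mu:2 Ld:0 B:1 rd:2 wr:2>
#3 MUL src=r2,r5 held:WAW  <A:0 Mu:2 Ld:0 B:1 rd:2 wr:2>
#4 ALU src=r7,r2 held:FU  <A:0 Mu:2 Ld:0 B:1 rd:2 wr:2>
#5 MUL src=r0,r6 dispatched  <A:0 Mu:1 Ld:0 B:1 rd:0 wr:1>
#6 ALU src=r3,r3 held:FU  <A:0 Mu:1 Ld:0 B:1 rd:0 wr:1>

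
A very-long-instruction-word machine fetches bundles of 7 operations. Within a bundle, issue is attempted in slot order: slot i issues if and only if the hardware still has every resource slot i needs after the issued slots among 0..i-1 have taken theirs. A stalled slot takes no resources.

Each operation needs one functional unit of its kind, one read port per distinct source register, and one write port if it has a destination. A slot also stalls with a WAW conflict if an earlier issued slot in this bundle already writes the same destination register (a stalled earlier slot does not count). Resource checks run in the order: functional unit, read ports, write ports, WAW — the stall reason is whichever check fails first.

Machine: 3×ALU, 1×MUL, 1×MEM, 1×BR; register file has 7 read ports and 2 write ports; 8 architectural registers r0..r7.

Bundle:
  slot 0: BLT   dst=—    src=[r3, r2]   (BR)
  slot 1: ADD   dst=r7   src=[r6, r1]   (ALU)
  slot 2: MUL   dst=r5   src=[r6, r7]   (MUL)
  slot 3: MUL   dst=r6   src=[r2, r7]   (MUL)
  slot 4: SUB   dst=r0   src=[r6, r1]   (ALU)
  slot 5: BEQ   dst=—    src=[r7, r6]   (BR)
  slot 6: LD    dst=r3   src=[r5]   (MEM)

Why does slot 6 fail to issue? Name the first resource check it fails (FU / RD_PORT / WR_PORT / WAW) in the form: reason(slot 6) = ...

reason(slot 6) = WR_PORT

  0. BR ⇒ go  {3A/1Mu/1Ld/0B | 5r 2w}
  1. ALU→r7 ⇒ go  {2A/1Mu/1Ld/0B | 3r 1w}
  2. MUL→r5 ⇒ go  {2A/0Mu/1Ld/0B | 1r 0w}
  3. MUL→r6 ⇒ no(FU)  {2A/0Mu/1Ld/0B | 1r 0w}
  4. ALU→r0 ⇒ no(RD_PORT)  {2A/0Mu/1Ld/0B | 1r 0w}
  5. BR ⇒ no(FU)  {2A/0Mu/1Ld/0B | 1r 0w}
  6. MEM→r3 ⇒ no(WR_PORT)  {2A/0Mu/1Ld/0B | 1r 0w}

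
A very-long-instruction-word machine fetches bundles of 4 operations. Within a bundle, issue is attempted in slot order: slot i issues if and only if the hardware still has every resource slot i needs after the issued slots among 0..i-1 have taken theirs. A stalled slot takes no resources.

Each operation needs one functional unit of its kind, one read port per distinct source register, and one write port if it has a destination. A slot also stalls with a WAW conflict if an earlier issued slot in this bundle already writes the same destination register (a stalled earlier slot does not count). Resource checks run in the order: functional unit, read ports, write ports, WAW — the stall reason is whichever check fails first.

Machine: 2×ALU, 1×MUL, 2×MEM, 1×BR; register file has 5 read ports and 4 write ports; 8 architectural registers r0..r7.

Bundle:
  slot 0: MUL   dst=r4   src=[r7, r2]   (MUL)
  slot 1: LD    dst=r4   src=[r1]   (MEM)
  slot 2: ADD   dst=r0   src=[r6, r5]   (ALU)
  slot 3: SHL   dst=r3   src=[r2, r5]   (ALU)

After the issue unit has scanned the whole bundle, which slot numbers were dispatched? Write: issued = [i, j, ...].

(0) want 1×MUL +2rd +1wr — yes → AL2|MU0|ME2|BR1|rd3|wr3
(1) want 1×MEM +1rd +1wr — WAW → AL2|MU0|ME2|BR1|rd3|wr3
(2) want 1×ALU +2rd +1wr — yes → AL1|MU0|ME2|BR1|rd1|wr2
(3) want 1×ALU +2rd +1wr — RD_PORT → AL1|MU0|ME2|BR1|rd1|wr2

issued = [0, 2]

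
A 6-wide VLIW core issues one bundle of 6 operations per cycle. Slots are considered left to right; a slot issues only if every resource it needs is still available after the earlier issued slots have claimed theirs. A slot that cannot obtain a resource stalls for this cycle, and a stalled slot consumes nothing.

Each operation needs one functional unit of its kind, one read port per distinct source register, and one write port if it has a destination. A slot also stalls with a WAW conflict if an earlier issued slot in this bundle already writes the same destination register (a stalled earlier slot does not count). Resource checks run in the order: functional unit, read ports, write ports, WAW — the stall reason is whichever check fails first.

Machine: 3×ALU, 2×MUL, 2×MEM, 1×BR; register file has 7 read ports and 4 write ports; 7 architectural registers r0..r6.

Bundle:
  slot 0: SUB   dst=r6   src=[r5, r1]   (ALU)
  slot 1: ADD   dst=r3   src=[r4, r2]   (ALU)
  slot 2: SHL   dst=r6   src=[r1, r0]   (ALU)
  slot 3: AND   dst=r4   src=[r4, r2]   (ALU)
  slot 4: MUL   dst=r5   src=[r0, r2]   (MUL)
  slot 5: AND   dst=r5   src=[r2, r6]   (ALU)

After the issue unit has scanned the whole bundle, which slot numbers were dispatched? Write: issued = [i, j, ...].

issued = [0, 1, 3]

#0 ALU src=r5,r1 dispatched  <A:2 Mu:2 Ld:2 B:1 rd:5 wr:3>
#1 ALU src=r4,r2 dispatched  <A:1 Mu:2 Ld:2 B:1 rd:3 wr:2>
#2 ALU src=r1,r0 held:WAW  <A:1 Mu:2 Ld:2 B:1 rd:3 wr:2>
#3 ALU src=r4,r2 dispatched  <A:0 Mu:2 Ld:2 B:1 rd:1 wr:1>
#4 MUL src=r0,r2 held:RD_PORT  <A:0 Mu:2 Ld:2 B:1 rd:1 wr:1>
#5 ALU src=r2,r6 held:FU  <A:0 Mu:2 Ld:2 B:1 rd:1 wr:1>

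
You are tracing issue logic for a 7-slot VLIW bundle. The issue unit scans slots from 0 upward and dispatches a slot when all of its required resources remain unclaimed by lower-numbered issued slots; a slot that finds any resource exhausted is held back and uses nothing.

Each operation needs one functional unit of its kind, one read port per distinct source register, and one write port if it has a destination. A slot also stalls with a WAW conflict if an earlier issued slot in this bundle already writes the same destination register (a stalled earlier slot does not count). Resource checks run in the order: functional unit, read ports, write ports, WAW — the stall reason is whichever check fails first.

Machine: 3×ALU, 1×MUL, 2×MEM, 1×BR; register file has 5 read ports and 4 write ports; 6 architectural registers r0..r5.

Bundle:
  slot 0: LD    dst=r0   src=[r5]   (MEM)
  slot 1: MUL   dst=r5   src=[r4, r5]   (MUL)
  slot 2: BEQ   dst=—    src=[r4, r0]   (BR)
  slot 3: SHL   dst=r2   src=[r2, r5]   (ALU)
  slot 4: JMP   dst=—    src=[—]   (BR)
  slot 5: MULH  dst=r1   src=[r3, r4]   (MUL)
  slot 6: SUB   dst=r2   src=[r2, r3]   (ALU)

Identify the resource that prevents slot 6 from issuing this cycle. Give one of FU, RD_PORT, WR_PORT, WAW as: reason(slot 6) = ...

reason(slot 6) = RD_PORT

(0) want 1×MEM +1rd +1wr — yes → AL3|MU1|ME1|BR1|rd4|wr3
(1) want 1×MUL +2rd +1wr — yes → AL3|MU0|ME1|BR1|rd2|wr2
(2) want 1×BR +2rd +0wr — yes → AL3|MU0|ME1|BR0|rd0|wr2
(3) want 1×ALU +2rd +1wr — RD_PORT → AL3|MU0|ME1|BR0|rd0|wr2
(4) want 1×BR +0rd +0wr — FU → AL3|MU0|ME1|BR0|rd0|wr2
(5) want 1×MUL +2rd +1wr — FU → AL3|MU0|ME1|BR0|rd0|wr2
(6) want 1×ALU +2rd +1wr — RD_PORT → AL3|MU0|ME1|BR0|rd0|wr2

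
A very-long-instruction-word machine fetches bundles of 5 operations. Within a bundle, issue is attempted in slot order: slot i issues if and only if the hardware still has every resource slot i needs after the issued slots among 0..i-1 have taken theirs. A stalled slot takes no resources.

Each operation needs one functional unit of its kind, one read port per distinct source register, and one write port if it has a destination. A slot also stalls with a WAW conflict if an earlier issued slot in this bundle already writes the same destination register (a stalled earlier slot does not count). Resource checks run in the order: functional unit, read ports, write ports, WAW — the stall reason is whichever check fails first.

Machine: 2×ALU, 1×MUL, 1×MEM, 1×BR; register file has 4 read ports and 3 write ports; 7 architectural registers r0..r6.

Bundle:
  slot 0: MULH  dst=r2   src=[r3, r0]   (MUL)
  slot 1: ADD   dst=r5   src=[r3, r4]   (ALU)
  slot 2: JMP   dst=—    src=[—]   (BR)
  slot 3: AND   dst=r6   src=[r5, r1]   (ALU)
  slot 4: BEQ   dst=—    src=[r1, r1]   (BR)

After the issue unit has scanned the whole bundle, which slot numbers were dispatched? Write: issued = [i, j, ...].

issued = [0, 1, 2]

(0) want 1×MUL +2rd +1wr — yes → AL2|MU0|ME1|BR1|rd2|wr2
(1) want 1×ALU +2rd +1wr — yes → AL1|MU0|ME1|BR1|rd0|wr1
(2) want 1×BR +0rd +0wr — yes → AL1|MU0|ME1|BR0|rd0|wr1
(3) want 1×ALU +2rd +1wr — RD_PORT → AL1|MU0|ME1|BR0|rd0|wr1
(4) want 1×BR +1rd +0wr — FU → AL1|MU0|ME1|BR0|rd0|wr1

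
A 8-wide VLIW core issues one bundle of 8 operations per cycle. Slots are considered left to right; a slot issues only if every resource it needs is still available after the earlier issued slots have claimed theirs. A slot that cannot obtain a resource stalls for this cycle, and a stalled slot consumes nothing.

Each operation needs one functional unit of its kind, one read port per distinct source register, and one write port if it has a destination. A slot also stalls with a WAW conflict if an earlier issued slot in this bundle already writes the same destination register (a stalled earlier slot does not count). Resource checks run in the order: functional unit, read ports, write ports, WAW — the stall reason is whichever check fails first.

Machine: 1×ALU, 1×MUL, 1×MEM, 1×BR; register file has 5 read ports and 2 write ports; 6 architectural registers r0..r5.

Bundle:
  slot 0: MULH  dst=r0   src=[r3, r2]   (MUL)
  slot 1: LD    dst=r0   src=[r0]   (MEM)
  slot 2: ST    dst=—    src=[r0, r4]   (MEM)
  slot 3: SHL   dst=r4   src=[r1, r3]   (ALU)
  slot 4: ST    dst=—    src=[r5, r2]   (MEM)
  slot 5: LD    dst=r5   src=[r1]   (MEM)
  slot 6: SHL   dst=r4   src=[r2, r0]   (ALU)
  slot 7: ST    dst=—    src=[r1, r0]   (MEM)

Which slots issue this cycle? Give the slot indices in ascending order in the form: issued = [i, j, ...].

issued = [0, 2]

[0] MUL needs rd=2 wr=1: ok; after: ALU=1 MUL=0 MEM=1 BR=1, R=3, W=1
[1] MEM needs rd=1 wr=1: WAW; after: ALU=1 MUL=0 MEM=1 BR=1, R=3, W=1
[2] MEM needs rd=2 wr=0: ok; after: ALU=1 MUL=0 MEM=0 BR=1, R=1, W=1
[3] ALU needs rd=2 wr=1: RD_PORT; after: ALU=1 MUL=0 MEM=0 BR=1, R=1, W=1
[4] MEM needs rd=2 wr=0: FU; after: ALU=1 MUL=0 MEM=0 BR=1, R=1, W=1
[5] MEM needs rd=1 wr=1: FU; after: ALU=1 MUL=0 MEM=0 BR=1, R=1, W=1
[6] ALU needs rd=2 wr=1: RD_PORT; after: ALU=1 MUL=0 MEM=0 BR=1, R=1, W=1
[7] MEM needs rd=2 wr=0: FU; after: ALU=1 MUL=0 MEM=0 BR=1, R=1, W=1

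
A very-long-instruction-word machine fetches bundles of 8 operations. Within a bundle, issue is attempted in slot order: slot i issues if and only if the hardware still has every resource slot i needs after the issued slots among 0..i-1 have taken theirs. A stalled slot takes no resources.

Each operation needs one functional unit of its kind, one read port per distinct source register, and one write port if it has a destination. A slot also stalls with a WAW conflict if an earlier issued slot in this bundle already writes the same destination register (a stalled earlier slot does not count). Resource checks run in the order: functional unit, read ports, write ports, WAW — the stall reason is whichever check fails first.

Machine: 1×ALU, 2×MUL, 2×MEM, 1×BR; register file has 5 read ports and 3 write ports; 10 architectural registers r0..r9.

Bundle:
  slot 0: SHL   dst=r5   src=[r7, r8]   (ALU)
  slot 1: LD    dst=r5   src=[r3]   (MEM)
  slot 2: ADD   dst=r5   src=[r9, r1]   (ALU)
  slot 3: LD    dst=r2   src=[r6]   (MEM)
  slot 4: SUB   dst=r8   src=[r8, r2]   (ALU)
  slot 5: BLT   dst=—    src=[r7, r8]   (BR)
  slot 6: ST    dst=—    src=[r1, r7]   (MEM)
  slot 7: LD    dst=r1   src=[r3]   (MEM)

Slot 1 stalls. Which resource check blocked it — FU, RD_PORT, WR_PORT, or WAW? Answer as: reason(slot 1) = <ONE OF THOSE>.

slot 0 (ALU): ISSUE — free A0,Mu2,Ld2,B1 rp3 wp2
slot 1 (MEM): stall WAW — free A0,Mu2,Ld2,B1 rp3 wp2
slot 2 (ALU): stall FU — free A0,Mu2,Ld2,B1 rp3 wp2
slot 3 (MEM): ISSUE — free A0,Mu2,Ld1,B1 rp2 wp1
slot 4 (ALU): stall FU — free A0,Mu2,Ld1,B1 rp2 wp1
slot 5 (BR): ISSUE — free A0,Mu2,Ld1,B0 rp0 wp1
slot 6 (MEM): stall RD_PORT — free A0,Mu2,Ld1,B0 rp0 wp1
slot 7 (MEM): stall RD_PORT — free A0,Mu2,Ld1,B0 rp0 wp1

reason(slot 1) = WAW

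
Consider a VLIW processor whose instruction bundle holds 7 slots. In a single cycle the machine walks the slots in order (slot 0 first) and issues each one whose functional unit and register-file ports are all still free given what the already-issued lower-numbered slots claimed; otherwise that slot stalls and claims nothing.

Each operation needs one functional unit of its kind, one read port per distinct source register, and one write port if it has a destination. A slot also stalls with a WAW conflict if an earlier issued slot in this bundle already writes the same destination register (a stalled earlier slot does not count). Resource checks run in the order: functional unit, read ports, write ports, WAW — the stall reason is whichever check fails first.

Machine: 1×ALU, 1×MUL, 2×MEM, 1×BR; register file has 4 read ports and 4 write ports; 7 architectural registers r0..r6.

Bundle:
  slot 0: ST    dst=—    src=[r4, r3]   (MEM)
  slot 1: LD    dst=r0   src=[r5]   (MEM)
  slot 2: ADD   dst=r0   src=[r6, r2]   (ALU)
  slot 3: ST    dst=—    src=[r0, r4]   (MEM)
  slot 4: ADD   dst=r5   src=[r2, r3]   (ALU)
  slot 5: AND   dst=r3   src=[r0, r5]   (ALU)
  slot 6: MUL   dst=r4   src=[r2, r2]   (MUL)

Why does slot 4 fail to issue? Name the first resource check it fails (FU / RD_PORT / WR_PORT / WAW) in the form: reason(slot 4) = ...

reason(slot 4) = RD_PORT

  0. MEM ⇒ go  {1A/1Mu/1Ld/1B | 2r 4w}
  1. MEM→r0 ⇒ go  {1A/1Mu/0Ld/1B | 1r 3w}
  2. ALU→r0 ⇒ no(RD_PORT)  {1A/1Mu/0Ld/1B | 1r 3w}
  3. MEM ⇒ no(FU)  {1A/1Mu/0Ld/1B | 1r 3w}
  4. ALU→r5 ⇒ no(RD_PORT)  {1A/1Mu/0Ld/1B | 1r 3w}
  5. ALU→r3 ⇒ no(RD_PORT)  {1A/1Mu/0Ld/1B | 1r 3w}
  6. MUL→r4 ⇒ go  {1A/0Mu/0Ld/1B | 0r 2w}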